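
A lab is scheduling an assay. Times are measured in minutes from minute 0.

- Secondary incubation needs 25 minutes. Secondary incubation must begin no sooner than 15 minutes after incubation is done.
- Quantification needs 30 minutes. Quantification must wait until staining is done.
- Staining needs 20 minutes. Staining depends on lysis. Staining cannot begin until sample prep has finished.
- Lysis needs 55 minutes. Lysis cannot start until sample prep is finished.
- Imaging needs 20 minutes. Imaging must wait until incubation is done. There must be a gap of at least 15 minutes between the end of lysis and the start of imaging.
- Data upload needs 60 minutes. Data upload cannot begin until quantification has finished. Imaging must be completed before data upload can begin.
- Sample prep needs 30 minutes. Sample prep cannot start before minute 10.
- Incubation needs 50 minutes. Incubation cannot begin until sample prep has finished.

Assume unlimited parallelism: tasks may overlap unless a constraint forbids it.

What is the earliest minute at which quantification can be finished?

145

Sample prep waits on its own release at minute 10, so it starts at minute 10 and finishes at 10 + 30 = minute 40.
After sample prep (finishes minute 40), lysis can start at minute 40 and finishes at minute 95.
Staining has to wait for lysis (finishes minute 95); sample prep (finishes minute 40). The latest of these is minute 95, so staining runs minute 95 to 95 + 20 = minute 115.
Quantification waits on staining (finishes minute 115), so it starts at minute 115 and finishes at 115 + 30 = minute 145.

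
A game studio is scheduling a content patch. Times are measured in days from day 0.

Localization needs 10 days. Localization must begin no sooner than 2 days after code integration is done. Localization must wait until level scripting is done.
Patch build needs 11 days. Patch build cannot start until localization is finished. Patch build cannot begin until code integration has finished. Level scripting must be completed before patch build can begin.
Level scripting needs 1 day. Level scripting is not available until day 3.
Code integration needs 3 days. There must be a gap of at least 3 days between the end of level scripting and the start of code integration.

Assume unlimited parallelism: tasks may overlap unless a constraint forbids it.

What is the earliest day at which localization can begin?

Level scripting cannot begin until its own release at day 3. It runs from day 3 to 3 + 1 = day 4.
Code integration waits on level scripting (finishes day 4, plus 3-day gap → day 7), so it starts at day 7 and finishes at 7 + 3 = day 10.
Localization waits on code integration (finishes day 10, plus 2-day gap → day 12); level scripting (finishes day 4). The latest of these is day 12, which is the earliest localization can start.

12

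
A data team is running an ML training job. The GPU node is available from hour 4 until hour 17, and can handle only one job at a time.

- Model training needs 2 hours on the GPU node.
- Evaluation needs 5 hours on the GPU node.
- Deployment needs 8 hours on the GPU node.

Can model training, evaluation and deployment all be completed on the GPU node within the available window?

The GPU node window is 17 − 4 = 13 hours.
Running back to back, the jobs need 2 + 5 + 8 = 15 hours on the GPU node.
Since 15 > 13, they cannot all fit.

No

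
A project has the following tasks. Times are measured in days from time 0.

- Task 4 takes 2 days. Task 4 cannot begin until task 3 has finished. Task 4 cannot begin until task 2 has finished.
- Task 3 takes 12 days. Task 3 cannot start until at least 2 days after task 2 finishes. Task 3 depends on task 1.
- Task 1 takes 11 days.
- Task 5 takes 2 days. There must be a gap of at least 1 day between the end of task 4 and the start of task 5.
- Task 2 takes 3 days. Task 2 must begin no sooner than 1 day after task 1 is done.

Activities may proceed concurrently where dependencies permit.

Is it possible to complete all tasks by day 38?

Task 1 has no prerequisites, so it starts at day 0 and finishes at day 11.
After task 1 (finishes day 11, plus 1-day gap → day 12), task 2 can start at day 12 and finishes at day 15.
Task 3 needs all of task 2 (finishes day 15, plus 2-day gap → day 17); task 1 (finishes day 11). That puts its earliest start at day 17; it finishes at 17 + 12 = day 29.
Task 4 needs all of task 3 (finishes day 29); task 2 (finishes day 15). That puts its earliest start at day 29; it finishes at 29 + 2 = day 31.
After task 4 (finishes day 31, plus 1-day gap → day 32), task 5 can start at day 32 and finishes at day 34.
Every task is finished by day 34, which is no later than the deadline of 38, so the schedule is feasible.

Yes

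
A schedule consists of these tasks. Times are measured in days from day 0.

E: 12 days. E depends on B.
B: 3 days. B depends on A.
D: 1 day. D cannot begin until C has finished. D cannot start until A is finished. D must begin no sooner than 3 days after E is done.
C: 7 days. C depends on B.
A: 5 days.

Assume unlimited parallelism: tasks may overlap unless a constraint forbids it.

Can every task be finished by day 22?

No

A can start immediately at day 0; it finishes at day 5.
B waits on A (finishes day 5), so it starts at day 5 and finishes at 5 + 3 = day 8.
E cannot begin until B (finishes day 8). It runs from day 8 to 8 + 12 = day 20.
C cannot begin until B (finishes day 8). It runs from day 8 to 8 + 7 = day 15.
D cannot start until C (finishes day 15); A (finishes day 5); E (finishes day 20, plus 3-day gap → day 23). The controlling bound is day 23, so D finishes at 23 + 1 = day 24.
The earliest everything can be done is day 24, which is after the deadline of 22, so it is not possible.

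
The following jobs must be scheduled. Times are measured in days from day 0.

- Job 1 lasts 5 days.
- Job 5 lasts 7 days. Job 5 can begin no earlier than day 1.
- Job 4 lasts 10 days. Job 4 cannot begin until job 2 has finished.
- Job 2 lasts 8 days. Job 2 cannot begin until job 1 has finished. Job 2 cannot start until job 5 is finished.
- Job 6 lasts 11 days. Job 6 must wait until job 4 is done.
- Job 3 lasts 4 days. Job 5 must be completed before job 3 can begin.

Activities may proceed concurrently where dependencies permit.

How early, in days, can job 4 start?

16

Job 5 cannot begin until its own release at day 1. It runs from day 1 to 1 + 7 = day 8.
Job 1 has no prerequisites, so it starts at day 0 and finishes at day 5.
Job 2 has to wait for job 1 (finishes day 5); job 5 (finishes day 8). The latest of these is day 8, so job 2 runs day 8 to 8 + 8 = day 16.
Job 4 waits on job 2 (finishes day 16), so the earliest it can start is day 16.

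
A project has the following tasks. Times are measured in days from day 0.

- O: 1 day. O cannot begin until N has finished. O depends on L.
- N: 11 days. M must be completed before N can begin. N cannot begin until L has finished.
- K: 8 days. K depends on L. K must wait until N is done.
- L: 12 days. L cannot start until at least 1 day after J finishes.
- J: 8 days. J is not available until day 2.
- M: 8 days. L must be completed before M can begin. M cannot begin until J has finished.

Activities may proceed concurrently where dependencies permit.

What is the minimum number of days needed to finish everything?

50

J cannot begin until its own release at day 2. It runs from day 2 to 2 + 8 = day 10.
After J (finishes day 10, plus 1-day gap → day 11), L can start at day 11 and finishes at day 23.
M needs all of L (finishes day 23); J (finishes day 10). That puts its earliest start at day 23; it finishes at 23 + 8 = day 31.
For N: M (finishes day 31); L (finishes day 23). Taking the maximum gives a start of day 31, and it finishes at 31 + 11 = day 42.
O needs all of N (finishes day 42); L (finishes day 23). That puts its earliest start at day 42; it finishes at 42 + 1 = day 43.
K has to wait for L (finishes day 23); N (finishes day 42). The latest of these is day 42, so K runs day 42 to 42 + 8 = day 50.
All tasks are finished once the last one completes. Finish times: J at 10, K at 50, L at 23, M at 31, N at 42, O at 43. The latest is day 50.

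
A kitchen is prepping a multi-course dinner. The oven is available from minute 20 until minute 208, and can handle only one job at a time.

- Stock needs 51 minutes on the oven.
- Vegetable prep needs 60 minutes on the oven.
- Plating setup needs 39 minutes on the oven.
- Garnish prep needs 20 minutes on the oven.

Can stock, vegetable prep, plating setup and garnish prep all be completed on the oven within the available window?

The oven window is 208 − 20 = 188 minutes.
Running back to back, the jobs need 51 + 60 + 39 + 20 = 170 minutes on the oven.
Since 170 ≤ 188, they fit within the window.

Yes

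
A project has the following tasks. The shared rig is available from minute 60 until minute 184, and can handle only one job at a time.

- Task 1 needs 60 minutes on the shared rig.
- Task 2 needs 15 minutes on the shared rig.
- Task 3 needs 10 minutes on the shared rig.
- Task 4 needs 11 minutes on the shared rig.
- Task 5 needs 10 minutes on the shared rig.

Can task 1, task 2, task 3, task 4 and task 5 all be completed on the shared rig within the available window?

The shared rig window is 184 − 60 = 124 minutes.
Running back to back, the jobs need 60 + 15 + 10 + 11 + 10 = 106 minutes on the shared rig.
Since 106 ≤ 124, they fit within the window.

Yes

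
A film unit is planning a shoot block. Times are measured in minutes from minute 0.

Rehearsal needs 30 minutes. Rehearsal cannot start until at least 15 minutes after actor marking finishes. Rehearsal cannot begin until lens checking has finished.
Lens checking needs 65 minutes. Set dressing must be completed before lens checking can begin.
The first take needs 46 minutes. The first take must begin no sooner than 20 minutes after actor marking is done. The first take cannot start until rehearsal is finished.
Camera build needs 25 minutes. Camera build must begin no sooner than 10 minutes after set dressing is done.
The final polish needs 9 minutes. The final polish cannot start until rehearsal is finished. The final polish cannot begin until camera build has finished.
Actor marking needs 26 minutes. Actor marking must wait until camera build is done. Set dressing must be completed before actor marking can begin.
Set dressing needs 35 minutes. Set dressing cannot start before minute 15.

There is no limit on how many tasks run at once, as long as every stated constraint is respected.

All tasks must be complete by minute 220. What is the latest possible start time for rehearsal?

The final polish has no dependents, so it just needs to finish by minute 220. Starting by 220 − 9 = minute 211 achieves that.
To finish by minute 220, the first take (duration 46) must start no later than minute 174.
Rehearsal feeds the final polish (must start by minute 211); the first take (must start by minute 174). Taking the minimum, rehearsal must finish by minute 174 and start by 174 − 30 = minute 144.

144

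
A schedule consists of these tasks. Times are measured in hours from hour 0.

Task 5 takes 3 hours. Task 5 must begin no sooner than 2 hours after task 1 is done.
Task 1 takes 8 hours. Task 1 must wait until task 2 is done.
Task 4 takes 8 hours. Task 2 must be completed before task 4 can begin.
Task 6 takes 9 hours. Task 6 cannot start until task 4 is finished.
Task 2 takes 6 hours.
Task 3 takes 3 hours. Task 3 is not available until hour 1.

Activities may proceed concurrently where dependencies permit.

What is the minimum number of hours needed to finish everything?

23

After its own release at hour 1, task 3 can start at hour 1 and finishes at hour 4.
Task 2 has no prerequisites, so it starts at hour 0 and finishes at hour 6.
After task 2 (finishes hour 6), task 4 can start at hour 6 and finishes at hour 14.
Task 6 cannot begin until task 4 (finishes hour 14). It runs from hour 14 to 14 + 9 = hour 23.
Task 1 waits on task 2 (finishes hour 6), so it starts at hour 6 and finishes at 6 + 8 = hour 14.
Task 5 cannot begin until task 1 (finishes hour 14, plus 2-hour gap → hour 16). It runs from hour 16 to 16 + 3 = hour 19.
All tasks are finished once the last one completes. Finish times: Task 1 at 14, Task 2 at 6, Task 3 at 4, Task 4 at 14, Task 5 at 19, Task 6 at 23. The latest is hour 23.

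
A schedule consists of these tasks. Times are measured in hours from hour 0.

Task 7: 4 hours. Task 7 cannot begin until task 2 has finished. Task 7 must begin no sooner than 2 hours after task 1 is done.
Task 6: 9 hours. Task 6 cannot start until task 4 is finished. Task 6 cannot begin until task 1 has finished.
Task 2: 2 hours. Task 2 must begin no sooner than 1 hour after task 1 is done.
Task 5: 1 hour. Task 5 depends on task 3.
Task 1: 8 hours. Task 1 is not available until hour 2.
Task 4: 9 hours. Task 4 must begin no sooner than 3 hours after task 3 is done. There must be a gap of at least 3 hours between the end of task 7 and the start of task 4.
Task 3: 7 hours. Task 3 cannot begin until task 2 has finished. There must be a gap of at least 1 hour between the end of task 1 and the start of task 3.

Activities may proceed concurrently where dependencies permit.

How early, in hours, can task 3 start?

13

After its own release at hour 2, task 1 can start at hour 2 and finishes at hour 10.
After task 1 (finishes hour 10, plus 1-hour gap → hour 11), task 2 can start at hour 11 and finishes at hour 13.
Task 3 waits on task 2 (finishes hour 13); task 1 (finishes hour 10, plus 1-hour gap → hour 11). The latest of these is hour 13, which is the earliest task 3 can start.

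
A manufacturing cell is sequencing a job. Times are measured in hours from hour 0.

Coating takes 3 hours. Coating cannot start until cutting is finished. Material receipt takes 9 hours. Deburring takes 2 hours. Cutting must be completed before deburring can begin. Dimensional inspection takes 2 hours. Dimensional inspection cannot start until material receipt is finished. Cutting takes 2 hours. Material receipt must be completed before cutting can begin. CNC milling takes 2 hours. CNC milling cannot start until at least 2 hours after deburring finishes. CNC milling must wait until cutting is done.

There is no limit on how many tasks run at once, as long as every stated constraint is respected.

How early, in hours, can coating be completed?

14

Material receipt can start immediately at hour 0; it finishes at hour 9.
Cutting cannot begin until material receipt (finishes hour 9). It runs from hour 9 to 9 + 2 = hour 11.
Coating waits on cutting (finishes hour 11), so it starts at hour 11 and finishes at 11 + 3 = hour 14.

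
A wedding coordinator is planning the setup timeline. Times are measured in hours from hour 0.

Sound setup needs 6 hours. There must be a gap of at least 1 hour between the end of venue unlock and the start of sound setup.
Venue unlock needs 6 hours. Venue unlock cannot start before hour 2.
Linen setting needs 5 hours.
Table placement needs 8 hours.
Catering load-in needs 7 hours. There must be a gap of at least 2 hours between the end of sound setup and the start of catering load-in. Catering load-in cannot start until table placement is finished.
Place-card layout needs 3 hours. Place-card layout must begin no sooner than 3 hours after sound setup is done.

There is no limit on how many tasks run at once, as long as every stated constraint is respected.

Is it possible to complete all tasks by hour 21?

No

Linen setting has no prerequisites, so it starts at hour 0 and finishes at hour 5.
Table placement has no prerequisites, so it starts at hour 0 and finishes at hour 8.
Venue unlock cannot begin until its own release at hour 2. It runs from hour 2 to 2 + 6 = hour 8.
Sound setup cannot begin until venue unlock (finishes hour 8, plus 1-hour gap → hour 9). It runs from hour 9 to 9 + 6 = hour 15.
After sound setup (finishes hour 15, plus 3-hour gap → hour 18), place-card layout can start at hour 18 and finishes at hour 21.
For catering load-in: sound setup (finishes hour 15, plus 2-hour gap → hour 17); table placement (finishes hour 8). Taking the maximum gives a start of hour 17, and it finishes at 17 + 7 = hour 24.
The earliest everything can be done is hour 24, which is after the deadline of 21, so it is not possible.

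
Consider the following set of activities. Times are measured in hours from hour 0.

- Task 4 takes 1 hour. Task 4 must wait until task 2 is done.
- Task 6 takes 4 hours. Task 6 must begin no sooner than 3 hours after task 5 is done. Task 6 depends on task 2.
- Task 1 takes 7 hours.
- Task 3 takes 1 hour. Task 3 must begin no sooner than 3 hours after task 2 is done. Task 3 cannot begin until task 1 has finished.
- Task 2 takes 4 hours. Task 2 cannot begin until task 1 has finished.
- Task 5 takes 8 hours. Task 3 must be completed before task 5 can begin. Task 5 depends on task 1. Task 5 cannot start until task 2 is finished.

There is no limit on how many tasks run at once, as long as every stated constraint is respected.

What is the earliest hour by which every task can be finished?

Task 1 has no prerequisites, so it starts at hour 0 and finishes at hour 7.
Task 2 cannot begin until task 1 (finishes hour 7). It runs from hour 7 to 7 + 4 = hour 11.
Task 4 waits on task 2 (finishes hour 11), so it starts at hour 11 and finishes at 11 + 1 = hour 12.
Task 3 has to wait for task 2 (finishes hour 11, plus 3-hour gap → hour 14); task 1 (finishes hour 7). The latest of these is hour 14, so task 3 runs hour 14 to 14 + 1 = hour 15.
For task 5: task 3 (finishes hour 15); task 1 (finishes hour 7); task 2 (finishes hour 11). Taking the maximum gives a start of hour 15, and it finishes at 15 + 8 = hour 23.
Task 6 cannot start until task 5 (finishes hour 23, plus 3-hour gap → hour 26); task 2 (finishes hour 11). The controlling bound is hour 26, so task 6 finishes at 26 + 4 = hour 30.
All tasks are finished once the last one completes. Finish times: Task 1 at 7, Task 2 at 11, Task 3 at 15, Task 4 at 12, Task 5 at 23, Task 6 at 30. The latest is hour 30.

30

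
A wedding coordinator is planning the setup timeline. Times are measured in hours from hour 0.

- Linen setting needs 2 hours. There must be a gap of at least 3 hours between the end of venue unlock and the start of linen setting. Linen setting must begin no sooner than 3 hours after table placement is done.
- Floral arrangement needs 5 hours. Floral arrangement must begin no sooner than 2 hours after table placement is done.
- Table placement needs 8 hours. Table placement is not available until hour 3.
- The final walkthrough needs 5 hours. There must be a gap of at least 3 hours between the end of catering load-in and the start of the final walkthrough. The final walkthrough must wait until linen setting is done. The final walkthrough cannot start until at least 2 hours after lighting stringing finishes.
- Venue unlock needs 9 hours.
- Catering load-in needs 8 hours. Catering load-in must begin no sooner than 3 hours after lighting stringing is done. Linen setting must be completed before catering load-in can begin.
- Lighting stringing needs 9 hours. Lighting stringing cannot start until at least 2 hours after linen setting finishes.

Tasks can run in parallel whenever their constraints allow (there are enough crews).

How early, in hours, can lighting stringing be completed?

Table placement waits on its own release at hour 3, so it starts at hour 3 and finishes at 3 + 8 = hour 11.
Nothing blocks venue unlock, so it runs from hour 0 to hour 9.
Linen setting needs all of venue unlock (finishes hour 9, plus 3-hour gap → hour 12); table placement (finishes hour 11, plus 3-hour gap → hour 14). That puts its earliest start at hour 14; it finishes at 14 + 2 = hour 16.
Lighting stringing waits on linen setting (finishes hour 16, plus 2-hour gap → hour 18), so it starts at hour 18 and finishes at 18 + 9 = hour 27.

27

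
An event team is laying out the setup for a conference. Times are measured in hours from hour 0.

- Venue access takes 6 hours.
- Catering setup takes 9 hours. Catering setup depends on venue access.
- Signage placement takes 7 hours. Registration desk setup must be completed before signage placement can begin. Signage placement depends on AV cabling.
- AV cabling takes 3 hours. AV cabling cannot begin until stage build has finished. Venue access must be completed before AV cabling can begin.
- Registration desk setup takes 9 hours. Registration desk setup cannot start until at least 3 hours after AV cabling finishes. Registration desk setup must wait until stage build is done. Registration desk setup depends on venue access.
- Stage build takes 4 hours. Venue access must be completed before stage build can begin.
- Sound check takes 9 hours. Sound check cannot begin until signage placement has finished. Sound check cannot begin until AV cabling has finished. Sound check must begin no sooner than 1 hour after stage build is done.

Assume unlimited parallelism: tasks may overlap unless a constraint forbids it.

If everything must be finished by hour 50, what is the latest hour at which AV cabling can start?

19

To finish by hour 50, sound check (duration 9) must start no later than hour 41.
Signage placement feeds into sound check (must start by hour 41); so signage placement must finish by hour 41 and therefore start by hour 34.
Registration desk setup feeds into signage placement (must start by hour 34); so registration desk setup must finish by hour 34 and therefore start by hour 25.
AV cabling feeds registration desk setup (must start by hour 25, minus 3-hour gap → hour 22); signage placement (must start by hour 34); sound check (must start by hour 41). Taking the minimum, AV cabling must finish by hour 22 and start by 22 − 3 = hour 19.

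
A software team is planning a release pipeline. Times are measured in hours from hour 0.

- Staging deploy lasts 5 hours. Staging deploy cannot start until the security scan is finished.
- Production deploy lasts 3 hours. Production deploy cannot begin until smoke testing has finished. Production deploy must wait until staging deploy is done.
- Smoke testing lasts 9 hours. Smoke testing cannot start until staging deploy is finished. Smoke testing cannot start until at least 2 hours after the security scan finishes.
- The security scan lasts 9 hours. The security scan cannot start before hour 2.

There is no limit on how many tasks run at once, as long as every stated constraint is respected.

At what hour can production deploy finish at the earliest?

28

After its own release at hour 2, the security scan can start at hour 2 and finishes at hour 11.
After the security scan (finishes hour 11), staging deploy can start at hour 11 and finishes at hour 16.
Smoke testing has to wait for staging deploy (finishes hour 16); the security scan (finishes hour 11, plus 2-hour gap → hour 13). The latest of these is hour 16, so smoke testing runs hour 16 to 16 + 9 = hour 25.
Production deploy cannot start until smoke testing (finishes hour 25); staging deploy (finishes hour 16). The controlling bound is hour 25, so production deploy finishes at 25 + 3 = hour 28.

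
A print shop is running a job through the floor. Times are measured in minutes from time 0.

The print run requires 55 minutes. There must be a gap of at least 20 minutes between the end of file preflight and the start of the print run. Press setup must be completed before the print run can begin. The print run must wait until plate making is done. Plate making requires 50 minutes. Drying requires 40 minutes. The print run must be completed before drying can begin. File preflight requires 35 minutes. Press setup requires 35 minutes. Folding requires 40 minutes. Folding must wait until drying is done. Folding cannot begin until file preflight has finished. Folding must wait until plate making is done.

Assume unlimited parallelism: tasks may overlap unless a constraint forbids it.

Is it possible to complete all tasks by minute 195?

Yes

Nothing blocks press setup, so it runs from minute 0 to minute 35.
Plate making can start immediately at minute 0; it finishes at minute 50.
File preflight has no prerequisites, so it starts at minute 0 and finishes at minute 35.
For the print run: file preflight (finishes minute 35, plus 20-minute gap → minute 55); press setup (finishes minute 35); plate making (finishes minute 50). Taking the maximum gives a start of minute 55, and it finishes at 55 + 55 = minute 110.
Drying waits on the print run (finishes minute 110), so it starts at minute 110 and finishes at 110 + 40 = minute 150.
For folding: drying (finishes minute 150); file preflight (finishes minute 35); plate making (finishes minute 50). Taking the maximum gives a start of minute 150, and it finishes at 150 + 40 = minute 190.
Every task is finished by minute 190, which is no later than the deadline of 195, so the schedule is feasible.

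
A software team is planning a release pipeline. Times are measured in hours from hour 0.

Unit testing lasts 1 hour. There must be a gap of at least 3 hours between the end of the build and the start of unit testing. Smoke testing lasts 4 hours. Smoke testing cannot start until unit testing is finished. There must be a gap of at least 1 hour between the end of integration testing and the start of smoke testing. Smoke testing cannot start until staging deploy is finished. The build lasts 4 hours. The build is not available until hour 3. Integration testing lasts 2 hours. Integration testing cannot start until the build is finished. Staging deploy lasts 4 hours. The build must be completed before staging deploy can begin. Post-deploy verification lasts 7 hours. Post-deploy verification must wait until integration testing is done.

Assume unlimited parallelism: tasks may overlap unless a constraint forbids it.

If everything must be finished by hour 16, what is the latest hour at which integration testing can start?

Smoke testing must finish by hour 16; it takes 4 hours, so it must start by 16 − 4 = hour 12.
Post-deploy verification must finish by hour 16; it takes 7 hours, so it must start by 16 − 7 = hour 9.
Integration testing has several dependents: smoke testing (must start by hour 12, minus 1-hour gap → hour 11); post-deploy verification (must start by hour 9). The earliest of those limits is hour 9, so integration testing must start by 9 − 2 = hour 7.

7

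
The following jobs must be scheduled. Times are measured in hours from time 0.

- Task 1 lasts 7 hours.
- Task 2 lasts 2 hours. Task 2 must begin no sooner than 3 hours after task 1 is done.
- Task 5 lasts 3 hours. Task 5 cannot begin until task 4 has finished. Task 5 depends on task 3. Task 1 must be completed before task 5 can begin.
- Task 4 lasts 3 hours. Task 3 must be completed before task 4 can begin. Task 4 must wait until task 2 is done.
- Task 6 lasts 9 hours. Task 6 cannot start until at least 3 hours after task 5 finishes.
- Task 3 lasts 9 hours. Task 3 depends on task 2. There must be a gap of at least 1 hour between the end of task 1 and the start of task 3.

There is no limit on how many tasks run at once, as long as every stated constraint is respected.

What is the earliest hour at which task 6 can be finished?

39

Task 1 can start immediately at hour 0; it finishes at hour 7.
Task 2 waits on task 1 (finishes hour 7, plus 3-hour gap → hour 10), so it starts at hour 10 and finishes at 10 + 2 = hour 12.
For task 3: task 2 (finishes hour 12); task 1 (finishes hour 7, plus 1-hour gap → hour 8). Taking the maximum gives a start of hour 12, and it finishes at 12 + 9 = hour 21.
Task 4 has to wait for task 3 (finishes hour 21); task 2 (finishes hour 12). The latest of these is hour 21, so task 4 runs hour 21 to 21 + 3 = hour 24.
Task 5 needs all of task 4 (finishes hour 24); task 3 (finishes hour 21); task 1 (finishes hour 7). That puts its earliest start at hour 24; it finishes at 24 + 3 = hour 27.
Task 6 waits on task 5 (finishes hour 27, plus 3-hour gap → hour 30), so it starts at hour 30 and finishes at 30 + 9 = hour 39.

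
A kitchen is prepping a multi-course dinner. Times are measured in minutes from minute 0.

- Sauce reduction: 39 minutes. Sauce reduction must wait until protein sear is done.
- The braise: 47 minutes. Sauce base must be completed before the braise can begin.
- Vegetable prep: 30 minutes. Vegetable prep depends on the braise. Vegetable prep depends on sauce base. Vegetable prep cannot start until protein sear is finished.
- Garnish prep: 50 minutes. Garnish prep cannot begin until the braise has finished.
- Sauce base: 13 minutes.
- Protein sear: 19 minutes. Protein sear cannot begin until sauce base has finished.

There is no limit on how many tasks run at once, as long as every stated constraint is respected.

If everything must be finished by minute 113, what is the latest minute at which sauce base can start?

Vegetable prep must finish by minute 113; it takes 30 minutes, so it must start by 113 − 30 = minute 83.
Nothing follows garnish prep; the deadline of minute 113 is its only limit. It must start by 113 − 50 = minute 63.
The braise feeds vegetable prep (must start by minute 83); garnish prep (must start by minute 63). Taking the minimum, the braise must finish by minute 63 and start by 63 − 47 = minute 16.
Sauce reduction must finish by minute 113; it takes 39 minutes, so it must start by 113 − 39 = minute 74.
For protein sear: vegetable prep (must start by minute 83); sauce reduction (must start by minute 74). The most restrictive is minute 74; with a 19-minute duration, protein sear must start by minute 55.
For sauce base: the braise (must start by minute 16); protein sear (must start by minute 55); vegetable prep (must start by minute 83). The most restrictive is minute 16; with a 13-minute duration, sauce base must start by minute 3.

3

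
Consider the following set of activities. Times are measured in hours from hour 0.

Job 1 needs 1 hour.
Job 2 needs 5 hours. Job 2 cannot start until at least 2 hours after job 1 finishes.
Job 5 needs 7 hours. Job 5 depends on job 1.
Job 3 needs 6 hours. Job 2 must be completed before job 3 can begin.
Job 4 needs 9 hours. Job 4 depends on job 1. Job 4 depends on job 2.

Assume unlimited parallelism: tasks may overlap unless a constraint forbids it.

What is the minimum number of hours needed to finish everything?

17

Nothing blocks job 1, so it runs from hour 0 to hour 1.
Job 5 cannot begin until job 1 (finishes hour 1). It runs from hour 1 to 1 + 7 = hour 8.
Job 2 cannot begin until job 1 (finishes hour 1, plus 2-hour gap → hour 3). It runs from hour 3 to 3 + 5 = hour 8.
For job 4: job 1 (finishes hour 1); job 2 (finishes hour 8). Taking the maximum gives a start of hour 8, and it finishes at 8 + 9 = hour 17.
After job 2 (finishes hour 8), job 3 can start at hour 8 and finishes at hour 14.
All tasks are finished once the last one completes. Finish times: Job 1 at 1, Job 2 at 8, Job 3 at 14, Job 4 at 17, Job 5 at 8. The latest is hour 17.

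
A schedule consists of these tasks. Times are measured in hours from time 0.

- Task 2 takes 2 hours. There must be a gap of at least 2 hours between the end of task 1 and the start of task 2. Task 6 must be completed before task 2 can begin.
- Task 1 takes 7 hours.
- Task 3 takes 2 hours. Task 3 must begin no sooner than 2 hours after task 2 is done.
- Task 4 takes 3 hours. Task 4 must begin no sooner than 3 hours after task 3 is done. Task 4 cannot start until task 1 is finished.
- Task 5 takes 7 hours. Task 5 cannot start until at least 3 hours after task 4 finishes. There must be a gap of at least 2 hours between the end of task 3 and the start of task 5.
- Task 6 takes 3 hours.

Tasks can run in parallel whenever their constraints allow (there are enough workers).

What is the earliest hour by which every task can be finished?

31

Task 6 has no prerequisites, so it starts at hour 0 and finishes at hour 3.
Nothing blocks task 1, so it runs from hour 0 to hour 7.
For task 2: task 1 (finishes hour 7, plus 2-hour gap → hour 9); task 6 (finishes hour 3). Taking the maximum gives a start of hour 9, and it finishes at 9 + 2 = hour 11.
Task 3 waits on task 2 (finishes hour 11, plus 2-hour gap → hour 13), so it starts at hour 13 and finishes at 13 + 2 = hour 15.
For task 4: task 3 (finishes hour 15, plus 3-hour gap → hour 18); task 1 (finishes hour 7). Taking the maximum gives a start of hour 18, and it finishes at 18 + 3 = hour 21.
Task 5 needs all of task 4 (finishes hour 21, plus 3-hour gap → hour 24); task 3 (finishes hour 15, plus 2-hour gap → hour 17). That puts its earliest start at hour 24; it finishes at 24 + 7 = hour 31.
All tasks are finished once the last one completes. Finish times: Task 1 at 7, Task 2 at 11, Task 3 at 15, Task 4 at 21, Task 5 at 31, Task 6 at 3. The latest is hour 31.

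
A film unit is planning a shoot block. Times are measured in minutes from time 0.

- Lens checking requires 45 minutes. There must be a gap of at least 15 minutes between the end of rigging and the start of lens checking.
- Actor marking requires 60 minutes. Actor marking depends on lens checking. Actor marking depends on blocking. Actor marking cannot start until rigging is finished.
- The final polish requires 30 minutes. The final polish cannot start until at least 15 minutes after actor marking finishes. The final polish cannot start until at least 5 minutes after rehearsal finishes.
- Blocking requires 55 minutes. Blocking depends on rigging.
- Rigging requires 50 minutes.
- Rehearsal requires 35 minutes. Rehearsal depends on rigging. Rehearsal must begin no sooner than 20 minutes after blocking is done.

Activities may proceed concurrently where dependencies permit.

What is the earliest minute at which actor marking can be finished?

Rigging has no prerequisites, so it starts at minute 0 and finishes at minute 50.
After rigging (finishes minute 50), blocking can start at minute 50 and finishes at minute 105.
Lens checking cannot begin until rigging (finishes minute 50, plus 15-minute gap → minute 65). It runs from minute 65 to 65 + 45 = minute 110.
Actor marking has to wait for lens checking (finishes minute 110); blocking (finishes minute 105); rigging (finishes minute 50). The latest of these is minute 110, so actor marking runs minute 110 to 110 + 60 = minute 170.

170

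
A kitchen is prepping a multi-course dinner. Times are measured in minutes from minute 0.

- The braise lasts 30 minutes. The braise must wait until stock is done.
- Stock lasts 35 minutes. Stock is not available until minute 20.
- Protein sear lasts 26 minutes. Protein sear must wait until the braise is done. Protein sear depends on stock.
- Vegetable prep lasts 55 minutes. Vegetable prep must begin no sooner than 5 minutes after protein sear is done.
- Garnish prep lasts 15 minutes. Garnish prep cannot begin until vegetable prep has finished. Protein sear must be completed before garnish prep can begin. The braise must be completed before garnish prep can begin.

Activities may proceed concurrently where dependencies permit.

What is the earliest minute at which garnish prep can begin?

After its own release at minute 20, stock can start at minute 20 and finishes at minute 55.
After stock (finishes minute 55), the braise can start at minute 55 and finishes at minute 85.
Protein sear has to wait for the braise (finishes minute 85); stock (finishes minute 55). The latest of these is minute 85, so protein sear runs minute 85 to 85 + 26 = minute 111.
Vegetable prep waits on protein sear (finishes minute 111, plus 5-minute gap → minute 116), so it starts at minute 116 and finishes at 116 + 55 = minute 171.
Garnish prep waits on vegetable prep (finishes minute 171); protein sear (finishes minute 111); the braise (finishes minute 85). The latest of these is minute 171, which is the earliest garnish prep can start.

171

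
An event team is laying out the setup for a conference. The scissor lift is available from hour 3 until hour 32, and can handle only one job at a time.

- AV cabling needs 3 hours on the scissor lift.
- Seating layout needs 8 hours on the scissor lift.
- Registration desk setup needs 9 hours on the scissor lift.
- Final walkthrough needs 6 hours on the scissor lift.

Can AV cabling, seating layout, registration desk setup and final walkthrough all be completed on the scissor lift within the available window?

Yes

The scissor lift window is 32 − 3 = 29 hours.
Running back to back, the jobs need 3 + 8 + 9 + 6 = 26 hours on the scissor lift.
Since 26 ≤ 29, they fit within the window.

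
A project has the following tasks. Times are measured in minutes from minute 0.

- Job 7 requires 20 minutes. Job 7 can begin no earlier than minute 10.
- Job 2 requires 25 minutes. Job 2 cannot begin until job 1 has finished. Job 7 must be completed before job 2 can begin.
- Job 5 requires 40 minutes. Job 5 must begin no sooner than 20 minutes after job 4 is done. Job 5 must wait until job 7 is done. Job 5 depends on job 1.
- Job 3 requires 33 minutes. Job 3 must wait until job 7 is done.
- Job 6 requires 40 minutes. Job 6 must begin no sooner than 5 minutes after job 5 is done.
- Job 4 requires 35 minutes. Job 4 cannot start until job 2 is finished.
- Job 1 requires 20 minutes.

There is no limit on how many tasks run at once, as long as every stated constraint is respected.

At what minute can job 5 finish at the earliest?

Job 7 cannot begin until its own release at minute 10. It runs from minute 10 to 10 + 20 = minute 30.
Nothing blocks job 1, so it runs from minute 0 to minute 20.
Job 2 needs all of job 1 (finishes minute 20); job 7 (finishes minute 30). That puts its earliest start at minute 30; it finishes at 30 + 25 = minute 55.
Job 4 cannot begin until job 2 (finishes minute 55). It runs from minute 55 to 55 + 35 = minute 90.
Job 5 cannot start until job 4 (finishes minute 90, plus 20-minute gap → minute 110); job 7 (finishes minute 30); job 1 (finishes minute 20). The controlling bound is minute 110, so job 5 finishes at 110 + 40 = minute 150.

150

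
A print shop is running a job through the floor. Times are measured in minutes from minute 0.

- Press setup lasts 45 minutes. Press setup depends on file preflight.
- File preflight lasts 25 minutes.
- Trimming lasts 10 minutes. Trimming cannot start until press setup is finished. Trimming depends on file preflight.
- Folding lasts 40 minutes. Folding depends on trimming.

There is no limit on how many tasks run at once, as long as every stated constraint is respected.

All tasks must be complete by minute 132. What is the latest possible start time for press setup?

37

Nothing follows folding; the deadline of minute 132 is its only limit. It must start by 132 − 40 = minute 92.
Trimming must finish before folding (must start by minute 92). With a 10-minute duration, trimming must start by 92 − 10 = minute 82.
Press setup feeds into trimming (must start by minute 82); so press setup must finish by minute 82 and therefore start by minute 37.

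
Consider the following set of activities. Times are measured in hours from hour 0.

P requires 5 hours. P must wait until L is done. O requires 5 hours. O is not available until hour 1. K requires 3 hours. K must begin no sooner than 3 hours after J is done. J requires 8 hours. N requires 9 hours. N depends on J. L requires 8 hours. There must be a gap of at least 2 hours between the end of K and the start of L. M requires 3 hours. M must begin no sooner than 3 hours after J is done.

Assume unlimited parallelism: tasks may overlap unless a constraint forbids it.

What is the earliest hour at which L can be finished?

Nothing blocks J, so it runs from hour 0 to hour 8.
K waits on J (finishes hour 8, plus 3-hour gap → hour 11), so it starts at hour 11 and finishes at 11 + 3 = hour 14.
L cannot begin until K (finishes hour 14, plus 2-hour gap → hour 16). It runs from hour 16 to 16 + 8 = hour 24.

24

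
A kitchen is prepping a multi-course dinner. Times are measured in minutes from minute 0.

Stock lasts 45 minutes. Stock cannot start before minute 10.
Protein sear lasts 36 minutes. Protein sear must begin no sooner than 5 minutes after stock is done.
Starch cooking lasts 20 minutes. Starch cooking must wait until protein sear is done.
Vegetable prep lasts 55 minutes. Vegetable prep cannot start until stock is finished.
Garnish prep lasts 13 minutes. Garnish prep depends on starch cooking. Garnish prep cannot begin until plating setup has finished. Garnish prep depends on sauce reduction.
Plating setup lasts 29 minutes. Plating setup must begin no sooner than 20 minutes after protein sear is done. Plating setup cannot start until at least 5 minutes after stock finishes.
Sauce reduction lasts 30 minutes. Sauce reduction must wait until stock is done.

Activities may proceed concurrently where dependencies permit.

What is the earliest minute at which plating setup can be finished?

145

Stock waits on its own release at minute 10, so it starts at minute 10 and finishes at 10 + 45 = minute 55.
Protein sear cannot begin until stock (finishes minute 55, plus 5-minute gap → minute 60). It runs from minute 60 to 60 + 36 = minute 96.
Plating setup needs all of protein sear (finishes minute 96, plus 20-minute gap → minute 116); stock (finishes minute 55, plus 5-minute gap → minute 60). That puts its earliest start at minute 116; it finishes at 116 + 29 = minute 145.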